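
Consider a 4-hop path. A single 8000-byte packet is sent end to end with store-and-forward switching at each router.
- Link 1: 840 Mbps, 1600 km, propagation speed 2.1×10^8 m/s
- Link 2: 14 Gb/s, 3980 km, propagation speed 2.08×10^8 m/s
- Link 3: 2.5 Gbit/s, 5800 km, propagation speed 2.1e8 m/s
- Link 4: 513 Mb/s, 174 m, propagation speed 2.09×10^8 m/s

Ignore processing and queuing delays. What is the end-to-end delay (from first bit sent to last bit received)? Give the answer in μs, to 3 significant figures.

54600 μs

L = 8000 × 8 = 64000 bits.
Transmission delays (L/R per hop): 76.1905, 4.57143, 25.6, 124.756 μs; sum = 231.118 μs.
Propagation delays (d/s per hop): 7619.05, 19134.6, 27619, 0.832536 μs; sum = 54373.5 μs.
End-to-end = 54600 μs.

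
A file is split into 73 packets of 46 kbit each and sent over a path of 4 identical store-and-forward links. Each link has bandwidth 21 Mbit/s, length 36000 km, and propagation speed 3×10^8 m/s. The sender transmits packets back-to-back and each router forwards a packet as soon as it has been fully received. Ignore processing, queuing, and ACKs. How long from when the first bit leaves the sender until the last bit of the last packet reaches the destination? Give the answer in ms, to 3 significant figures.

Per-hop transmission t_tx = L/R = 46000/21000000 = 2.19048 ms.
Per-hop propagation t_prop = 36000000/300000000 = 120 ms.
Pipeline fill: first packet needs 4·t_tx to clear all hops; remaining 72 packets each add one t_tx.
Total = (4+73-1)·t_tx + 4·t_prop = 76·2.19048 + 4·120 = 646 ms.

646 ms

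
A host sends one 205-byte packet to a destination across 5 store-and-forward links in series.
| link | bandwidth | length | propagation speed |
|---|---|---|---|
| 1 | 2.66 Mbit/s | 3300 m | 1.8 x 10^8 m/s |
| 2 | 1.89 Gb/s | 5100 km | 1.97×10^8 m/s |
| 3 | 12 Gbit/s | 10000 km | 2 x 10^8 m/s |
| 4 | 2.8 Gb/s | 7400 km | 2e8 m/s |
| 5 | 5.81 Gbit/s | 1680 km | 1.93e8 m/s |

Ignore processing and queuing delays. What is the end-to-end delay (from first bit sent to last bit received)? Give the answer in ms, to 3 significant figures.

122 ms

L = 205 × 8 = 1640 bits.
Transmission delays (L/R per hop): 0.616541, 0.000867725, 0.000136667, 0.000585714, 0.000282272 ms; sum = 0.618414 ms.
Propagation delays (d/s per hop): 0.0183333, 25.8883, 50, 37, 8.70466 ms; sum = 121.611 ms.
End-to-end = 122 ms.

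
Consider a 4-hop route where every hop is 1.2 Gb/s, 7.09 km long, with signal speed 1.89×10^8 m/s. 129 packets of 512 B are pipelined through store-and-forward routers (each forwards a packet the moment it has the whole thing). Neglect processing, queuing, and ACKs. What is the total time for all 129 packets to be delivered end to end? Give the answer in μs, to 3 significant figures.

Per-hop transmission t_tx = L/R = 4096/1200000000 = 3.41333 μs.
Per-hop propagation t_prop = 7090/189000000 = 37.5132 μs.
Pipeline fill: first packet needs 4·t_tx to clear all hops; remaining 128 packets each add one t_tx.
Total = (4+129-1)·t_tx + 4·t_prop = 132·3.41333 + 4·37.5132 = 601 μs.

601 μs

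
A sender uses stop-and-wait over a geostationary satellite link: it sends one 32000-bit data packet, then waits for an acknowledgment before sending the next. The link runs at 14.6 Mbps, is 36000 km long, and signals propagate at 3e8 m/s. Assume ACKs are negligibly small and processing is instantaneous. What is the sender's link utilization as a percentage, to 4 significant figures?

0.9050 %

t_tx = L/R = 32000/14600000 = 0.00219178 s.
t_prop = 36000000/300000000 = 0.12 s; RTT = 0.24 s.
Cycle = t_tx + RTT = 0.242192 s.
Utilization = t_tx / cycle = 0.00219178/0.242192 = 0.9050 %.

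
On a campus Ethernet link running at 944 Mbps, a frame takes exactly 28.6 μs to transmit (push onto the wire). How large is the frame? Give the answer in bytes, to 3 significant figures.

L = R × t_tx = 944000000 b/s × 2.86e-05 s = 26998.4 bits.
In bytes: 26998.4 / 8 = 3370 bytes.

3370 bytes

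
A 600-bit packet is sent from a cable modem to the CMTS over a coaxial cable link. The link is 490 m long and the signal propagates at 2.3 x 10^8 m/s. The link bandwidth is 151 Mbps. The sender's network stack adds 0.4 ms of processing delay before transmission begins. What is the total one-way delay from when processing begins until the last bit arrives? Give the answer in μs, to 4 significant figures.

Transmission delay = L/R = 600 / 151000000 = 3.97351 μs.
Propagation delay = d/s = 490 m / 2.3e+08 m/s = 2.13043 μs.
Plus processing delay 0.4 ms = 400 μs.
Total = 406.1 μs.

406.1 μs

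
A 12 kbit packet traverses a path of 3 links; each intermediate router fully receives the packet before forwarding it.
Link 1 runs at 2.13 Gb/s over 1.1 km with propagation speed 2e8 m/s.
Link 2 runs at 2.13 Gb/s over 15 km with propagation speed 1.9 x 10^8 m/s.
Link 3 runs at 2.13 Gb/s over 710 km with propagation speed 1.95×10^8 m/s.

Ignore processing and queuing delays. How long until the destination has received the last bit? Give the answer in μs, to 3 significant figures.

3740 μs

L = 12000 bits.
Transmission delay per hop = L/R = 12000/2130000000 = 5.6338 μs; 3 hops → 16.9014 μs.
Propagation delays (d/s per hop): 5.5, 78.9474, 3641.03 μs; sum = 3725.47 μs.
End-to-end = 3740 μs.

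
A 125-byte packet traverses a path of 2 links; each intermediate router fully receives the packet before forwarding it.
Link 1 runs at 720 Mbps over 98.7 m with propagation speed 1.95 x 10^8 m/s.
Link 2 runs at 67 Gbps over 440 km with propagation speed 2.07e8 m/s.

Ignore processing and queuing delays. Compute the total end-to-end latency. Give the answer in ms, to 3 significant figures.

L = 125 × 8 = 1000 bits.
Transmission delays (L/R per hop): 0.00138889, 1.49254e-05 ms; sum = 0.00140381 ms.
Propagation delays (d/s per hop): 0.000506154, 2.1256 ms; sum = 2.12611 ms.
End-to-end = 2.13 ms.

2.13 ms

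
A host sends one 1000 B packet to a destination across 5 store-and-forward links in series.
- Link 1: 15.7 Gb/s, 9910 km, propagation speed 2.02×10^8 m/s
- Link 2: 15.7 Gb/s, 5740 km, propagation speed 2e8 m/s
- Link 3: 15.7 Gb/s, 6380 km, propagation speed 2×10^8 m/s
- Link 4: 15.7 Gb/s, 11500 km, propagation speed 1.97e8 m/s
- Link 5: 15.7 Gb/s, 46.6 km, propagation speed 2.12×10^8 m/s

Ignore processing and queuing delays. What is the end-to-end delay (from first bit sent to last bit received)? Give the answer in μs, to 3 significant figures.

L = 1000 × 8 = 8000 bits.
Transmission delay per hop = L/R = 8000/15700000000 = 0.509554 μs; 5 hops → 2.54777 μs.
Propagation delays (d/s per hop): 49059.4, 28700, 31900, 58375.6, 219.811 μs; sum = 168255 μs.
End-to-end = 168000 μs.

168000 μs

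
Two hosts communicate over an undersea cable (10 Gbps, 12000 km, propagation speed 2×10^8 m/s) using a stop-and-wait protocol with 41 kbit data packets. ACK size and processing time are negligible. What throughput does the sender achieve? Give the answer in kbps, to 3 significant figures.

t_tx = L/R = 41000/10000000000 = 4.1e-06 s.
t_prop = 12000000/200000000 = 0.06 s; RTT = 0.12 s.
Cycle = t_tx + RTT = 0.120004 s.
Throughput = L / cycle = 41000 / 0.120004 = 342 kbps.

342 kbps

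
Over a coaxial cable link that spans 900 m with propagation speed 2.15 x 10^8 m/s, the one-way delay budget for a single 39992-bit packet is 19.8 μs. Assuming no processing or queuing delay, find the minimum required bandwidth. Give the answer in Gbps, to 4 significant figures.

2.561 Gbps

Propagation delay = 900 / 215000000 = 4.18605 μs.
Transmission budget = 19.8 − 4.18605 = 15.614 μs.
R ≥ L / t_tx = 39992 bits / 1.5614e-05 s = 2.561 Gbps.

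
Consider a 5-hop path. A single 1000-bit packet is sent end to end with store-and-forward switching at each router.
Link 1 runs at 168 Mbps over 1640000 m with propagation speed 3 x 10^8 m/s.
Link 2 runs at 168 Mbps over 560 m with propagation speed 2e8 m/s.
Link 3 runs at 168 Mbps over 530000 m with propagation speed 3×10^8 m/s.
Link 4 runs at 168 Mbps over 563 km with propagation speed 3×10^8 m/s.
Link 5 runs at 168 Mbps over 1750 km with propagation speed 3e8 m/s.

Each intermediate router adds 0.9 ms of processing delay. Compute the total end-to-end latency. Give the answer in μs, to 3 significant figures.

Transmission delay per hop = L/R = 1000/168000000 = 5.95238 μs; 5 hops → 29.7619 μs.
Propagation delays (d/s per hop): 5466.67, 2.8, 1766.67, 1876.67, 5833.33 μs; sum = 14946.1 μs.
Processing at 4 router(s): 4 × 0.9 ms = 3600 μs.
End-to-end = 18600 μs.

18600 μs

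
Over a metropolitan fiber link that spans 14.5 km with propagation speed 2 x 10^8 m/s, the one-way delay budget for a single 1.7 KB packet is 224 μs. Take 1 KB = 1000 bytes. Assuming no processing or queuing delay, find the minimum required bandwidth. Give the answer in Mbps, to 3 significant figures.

L = 13600 bits.
Propagation delay = 14500 / 200000000 = 72.5 μs.
Transmission budget = 224 − 72.5 = 151.5 μs.
R ≥ L / t_tx = 13600 bits / 0.0001515 s = 89.8 Mbps.

89.8 Mbps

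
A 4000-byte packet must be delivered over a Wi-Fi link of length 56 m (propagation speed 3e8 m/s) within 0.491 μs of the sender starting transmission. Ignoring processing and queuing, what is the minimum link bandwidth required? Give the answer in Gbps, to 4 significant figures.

105.1 Gbps

L = 32000 bits.
Propagation delay = 56 / 300000000 = 0.186667 μs.
Transmission budget = 0.491 − 0.186667 = 0.304333 μs.
R ≥ L / t_tx = 32000 bits / 3.04333e-07 s = 105.1 Gbps.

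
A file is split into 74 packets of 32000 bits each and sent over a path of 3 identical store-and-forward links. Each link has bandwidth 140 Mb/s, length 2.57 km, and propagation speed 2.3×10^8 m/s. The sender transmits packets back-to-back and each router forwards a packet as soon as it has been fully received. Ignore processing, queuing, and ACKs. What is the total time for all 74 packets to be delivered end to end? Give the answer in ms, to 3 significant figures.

Per-hop transmission t_tx = L/R = 32000/140000000 = 0.228571 ms.
Per-hop propagation t_prop = 2570/2.3e+08 = 0.0111739 ms.
Pipeline fill: first packet needs 3·t_tx to clear all hops; remaining 73 packets each add one t_tx.
Total = (3+74-1)·t_tx + 3·t_prop = 76·0.228571 + 3·0.0111739 = 17.4 ms.

17.4 ms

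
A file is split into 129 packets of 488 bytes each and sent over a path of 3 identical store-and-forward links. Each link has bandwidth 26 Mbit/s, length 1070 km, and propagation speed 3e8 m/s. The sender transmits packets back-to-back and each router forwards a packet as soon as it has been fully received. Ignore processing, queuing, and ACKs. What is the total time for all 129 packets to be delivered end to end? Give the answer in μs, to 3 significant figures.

30400 μs

Per-hop transmission t_tx = L/R = 3904/26000000 = 150.154 μs.
Per-hop propagation t_prop = 1070000/300000000 = 3566.67 μs.
Pipeline fill: first packet needs 3·t_tx to clear all hops; remaining 128 packets each add one t_tx.
Total = (3+129-1)·t_tx + 3·t_prop = 131·150.154 + 3·3566.67 = 30400 μs.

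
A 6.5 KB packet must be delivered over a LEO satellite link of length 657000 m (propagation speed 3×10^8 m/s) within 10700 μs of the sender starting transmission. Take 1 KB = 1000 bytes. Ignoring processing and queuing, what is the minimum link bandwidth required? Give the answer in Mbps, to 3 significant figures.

L = 52000 bits.
Propagation delay = 657000 / 300000000 = 2190 μs.
Transmission budget = 10700 − 2190 = 8510 μs.
R ≥ L / t_tx = 52000 bits / 0.00851 s = 6.11 Mbps.

6.11 Mbps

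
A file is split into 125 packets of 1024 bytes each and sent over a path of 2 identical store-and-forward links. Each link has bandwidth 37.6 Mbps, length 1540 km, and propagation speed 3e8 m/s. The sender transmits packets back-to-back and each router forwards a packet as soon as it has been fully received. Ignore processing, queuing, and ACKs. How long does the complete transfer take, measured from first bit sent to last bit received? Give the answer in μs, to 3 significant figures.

37700 μs

Per-hop transmission t_tx = L/R = 8192/37600000 = 217.872 μs.
Per-hop propagation t_prop = 1540000/300000000 = 5133.33 μs.
Pipeline fill: first packet needs 2·t_tx to clear all hops; remaining 124 packets each add one t_tx.
Total = (2+125-1)·t_tx + 2·t_prop = 126·217.872 + 2·5133.33 = 37700 μs.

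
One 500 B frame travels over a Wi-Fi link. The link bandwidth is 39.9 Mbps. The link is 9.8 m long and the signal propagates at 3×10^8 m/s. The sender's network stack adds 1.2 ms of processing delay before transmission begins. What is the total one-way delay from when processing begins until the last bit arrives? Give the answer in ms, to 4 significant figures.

1.300 ms

L = 500 × 8 = 4000 bits.
Transmission delay = L/R = 4000 / 39900000 = 0.100251 ms.
Propagation delay = d/s = 9.8 m / 300000000 m/s = 3.26667e-05 ms.
Plus processing delay 1.2 ms = 1.2 ms.
Total = 1.300 ms.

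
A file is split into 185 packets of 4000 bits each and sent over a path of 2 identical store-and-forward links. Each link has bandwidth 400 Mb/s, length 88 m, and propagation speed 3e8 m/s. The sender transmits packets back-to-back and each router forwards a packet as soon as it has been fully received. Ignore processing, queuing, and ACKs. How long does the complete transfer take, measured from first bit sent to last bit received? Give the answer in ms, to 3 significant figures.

1.86 ms

Per-hop transmission t_tx = L/R = 4000/400000000 = 0.01 ms.
Per-hop propagation t_prop = 88/300000000 = 0.000293333 ms.
Pipeline fill: first packet needs 2·t_tx to clear all hops; remaining 184 packets each add one t_tx.
Total = (2+185-1)·t_tx + 2·t_prop = 186·0.01 + 2·0.000293333 = 1.86 ms.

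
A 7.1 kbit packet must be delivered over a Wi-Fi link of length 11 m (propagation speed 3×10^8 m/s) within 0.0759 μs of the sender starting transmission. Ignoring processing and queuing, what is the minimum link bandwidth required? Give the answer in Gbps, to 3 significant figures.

181 Gbps

Propagation delay = 11 / 300000000 = 0.0366667 μs.
Transmission budget = 0.0759 − 0.0366667 = 0.0392333 μs.
R ≥ L / t_tx = 7100 bits / 3.92333e-08 s = 181 Gbps.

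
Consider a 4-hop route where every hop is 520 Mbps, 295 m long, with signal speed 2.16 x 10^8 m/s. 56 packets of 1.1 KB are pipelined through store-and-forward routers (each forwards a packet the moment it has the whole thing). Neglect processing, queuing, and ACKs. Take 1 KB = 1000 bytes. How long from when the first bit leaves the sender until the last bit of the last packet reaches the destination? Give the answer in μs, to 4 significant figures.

1004 μs

Per-hop transmission t_tx = L/R = 8800/520000000 = 16.9231 μs.
Per-hop propagation t_prop = 295/216000000 = 1.36574 μs.
Pipeline fill: first packet needs 4·t_tx to clear all hops; remaining 55 packets each add one t_tx.
Total = (4+56-1)·t_tx + 4·t_prop = 59·16.9231 + 4·1.36574 = 1004 μs.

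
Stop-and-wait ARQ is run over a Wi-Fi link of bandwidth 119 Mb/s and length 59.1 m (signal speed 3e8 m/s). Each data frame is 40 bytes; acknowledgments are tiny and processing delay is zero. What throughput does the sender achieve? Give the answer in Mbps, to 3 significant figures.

t_tx = L/R = 320/119000000 = 2.68908e-06 s.
t_prop = 59.1/300000000 = 1.97e-07 s; RTT = 3.94e-07 s.
Cycle = t_tx + RTT = 3.08308e-06 s.
Throughput = L / cycle = 320 / 3.08308e-06 = 104 Mbps.

104 Mbps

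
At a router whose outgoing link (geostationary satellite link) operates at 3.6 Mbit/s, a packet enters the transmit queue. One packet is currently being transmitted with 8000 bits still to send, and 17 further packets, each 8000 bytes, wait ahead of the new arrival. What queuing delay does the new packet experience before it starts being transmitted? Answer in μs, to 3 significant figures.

304000 μs

Each queued packet: L/R = 64000/3600000 = 17777.8 μs.
17 queued → 302222 μs.
Plus remaining 8000 bits of current packet: 2222.22 μs.
Queuing delay = 304000 μs.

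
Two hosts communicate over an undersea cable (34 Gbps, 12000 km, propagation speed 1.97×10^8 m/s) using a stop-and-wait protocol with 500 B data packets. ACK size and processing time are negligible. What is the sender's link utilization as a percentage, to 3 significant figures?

t_tx = L/R = 4000/34000000000 = 1.17647e-07 s.
t_prop = 12000000/197000000 = 0.0609137 s; RTT = 0.121827 s.
Cycle = t_tx + RTT = 0.121828 s.
Utilization = t_tx / cycle = 1.17647e-07/0.121828 = 0.0000966 %.

0.0000966 %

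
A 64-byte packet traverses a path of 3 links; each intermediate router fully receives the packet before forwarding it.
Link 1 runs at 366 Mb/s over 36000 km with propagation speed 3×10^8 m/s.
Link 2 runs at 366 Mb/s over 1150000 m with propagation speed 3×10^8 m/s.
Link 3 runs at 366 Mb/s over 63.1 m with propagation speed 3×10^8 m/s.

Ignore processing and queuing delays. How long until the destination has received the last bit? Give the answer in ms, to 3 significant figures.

L = 64 × 8 = 512 bits.
Transmission delay per hop = L/R = 512/366000000 = 0.00139891 ms; 3 hops → 0.00419672 ms.
Propagation delays (d/s per hop): 120, 3.83333, 0.000210333 ms; sum = 123.834 ms.
End-to-end = 124 ms.

124 ms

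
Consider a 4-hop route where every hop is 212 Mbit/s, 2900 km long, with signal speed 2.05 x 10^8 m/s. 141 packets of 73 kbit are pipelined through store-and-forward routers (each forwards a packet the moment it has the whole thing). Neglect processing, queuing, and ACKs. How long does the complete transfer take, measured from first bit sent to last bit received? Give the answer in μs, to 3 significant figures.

Per-hop transmission t_tx = L/R = 73000/212000000 = 344.34 μs.
Per-hop propagation t_prop = 2900000/2.05e+08 = 14146.3 μs.
Pipeline fill: first packet needs 4·t_tx to clear all hops; remaining 140 packets each add one t_tx.
Total = (4+141-1)·t_tx + 4·t_prop = 144·344.34 + 4·14146.3 = 106000 μs.

106000 μs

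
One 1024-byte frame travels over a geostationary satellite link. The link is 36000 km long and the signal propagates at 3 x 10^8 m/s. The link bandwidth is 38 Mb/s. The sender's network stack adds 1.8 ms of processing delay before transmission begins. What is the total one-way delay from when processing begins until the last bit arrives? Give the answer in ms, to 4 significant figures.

122.0 ms

L = 1024 × 8 = 8192 bits.
Transmission delay = L/R = 8192 / 38000000 = 0.215579 ms.
Propagation delay = d/s = 36000000 m / 300000000 m/s = 120 ms.
Plus processing delay 1.8 ms = 1.8 ms.
Total = 122.0 ms.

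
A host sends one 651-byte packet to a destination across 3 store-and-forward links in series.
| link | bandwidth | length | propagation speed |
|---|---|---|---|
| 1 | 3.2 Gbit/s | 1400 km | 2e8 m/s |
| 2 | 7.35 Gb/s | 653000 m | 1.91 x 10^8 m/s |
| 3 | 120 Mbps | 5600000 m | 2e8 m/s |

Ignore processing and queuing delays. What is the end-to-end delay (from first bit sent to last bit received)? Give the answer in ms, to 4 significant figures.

L = 651 × 8 = 5208 bits.
Transmission delays (L/R per hop): 0.0016275, 0.000708571, 0.0434 ms; sum = 0.0457361 ms.
Propagation delays (d/s per hop): 7, 3.41885, 28 ms; sum = 38.4188 ms.
End-to-end = 38.46 ms.

38.46 ms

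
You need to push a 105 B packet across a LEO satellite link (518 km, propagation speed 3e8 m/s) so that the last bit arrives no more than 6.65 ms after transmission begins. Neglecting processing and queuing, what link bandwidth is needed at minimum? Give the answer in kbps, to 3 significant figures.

171 kbps

L = 840 bits.
Propagation delay = 518000 / 300000000 = 1.72667 ms.
Transmission budget = 6.65 − 1.72667 = 4.92333 ms.
R ≥ L / t_tx = 840 bits / 0.00492333 s = 171 kbps.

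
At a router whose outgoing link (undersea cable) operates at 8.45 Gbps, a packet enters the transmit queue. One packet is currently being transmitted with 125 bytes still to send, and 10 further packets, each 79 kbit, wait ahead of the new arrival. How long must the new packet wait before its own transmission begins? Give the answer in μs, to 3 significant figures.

Each queued packet: L/R = 79000/8.45e+09 = 9.34911 μs.
10 queued → 93.4911 μs.
Plus remaining 1000 bits of current packet: 0.118343 μs.
Queuing delay = 93.6 μs.

93.6 μs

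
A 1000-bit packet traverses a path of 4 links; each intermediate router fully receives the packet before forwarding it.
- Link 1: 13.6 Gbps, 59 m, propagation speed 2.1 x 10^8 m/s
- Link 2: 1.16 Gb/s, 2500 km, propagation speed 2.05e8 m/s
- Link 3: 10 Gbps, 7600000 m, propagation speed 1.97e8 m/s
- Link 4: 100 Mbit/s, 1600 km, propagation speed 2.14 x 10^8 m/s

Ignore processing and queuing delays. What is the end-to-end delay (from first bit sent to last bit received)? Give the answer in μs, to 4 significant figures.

58260 μs

Transmission delays (L/R per hop): 0.0735294, 0.862069, 0.1, 10 μs; sum = 11.0356 μs.
Propagation delays (d/s per hop): 0.280952, 12195.1, 38578.7, 7476.64 μs; sum = 58250.7 μs.
End-to-end = 58260 μs.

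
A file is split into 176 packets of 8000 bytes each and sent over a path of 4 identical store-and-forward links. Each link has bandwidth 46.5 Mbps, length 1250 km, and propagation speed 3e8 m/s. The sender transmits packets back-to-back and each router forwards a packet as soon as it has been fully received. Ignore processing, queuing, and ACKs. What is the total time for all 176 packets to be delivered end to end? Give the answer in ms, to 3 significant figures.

263 ms

Per-hop transmission t_tx = L/R = 64000/46500000 = 1.37634 ms.
Per-hop propagation t_prop = 1250000/300000000 = 4.16667 ms.
Pipeline fill: first packet needs 4·t_tx to clear all hops; remaining 175 packets each add one t_tx.
Total = (4+176-1)·t_tx + 4·t_prop = 179·1.37634 + 4·4.16667 = 263 ms.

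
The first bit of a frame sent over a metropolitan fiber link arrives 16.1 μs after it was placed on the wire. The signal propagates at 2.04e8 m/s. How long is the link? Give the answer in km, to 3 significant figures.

3.28 km

d = s × t_prop = 204000000 × 1.61e-05 = 3.28 km.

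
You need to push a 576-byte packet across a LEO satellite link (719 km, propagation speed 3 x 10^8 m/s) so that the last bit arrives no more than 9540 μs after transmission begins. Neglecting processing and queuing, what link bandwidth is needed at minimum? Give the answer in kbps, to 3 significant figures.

645 kbps

L = 4608 bits.
Propagation delay = 719000 / 300000000 = 2396.67 μs.
Transmission budget = 9540 − 2396.67 = 7143.33 μs.
R ≥ L / t_tx = 4608 bits / 0.00714333 s = 645 kbps.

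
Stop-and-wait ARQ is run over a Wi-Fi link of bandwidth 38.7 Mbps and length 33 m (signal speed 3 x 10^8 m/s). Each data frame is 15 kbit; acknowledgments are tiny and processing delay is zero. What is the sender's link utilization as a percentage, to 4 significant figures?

t_tx = L/R = 15000/38700000 = 0.000387597 s.
t_prop = 33/300000000 = 1.1e-07 s; RTT = 2.2e-07 s.
Cycle = t_tx + RTT = 0.000387817 s.
Utilization = t_tx / cycle = 0.000387597/0.000387817 = 99.94 %.

99.94 %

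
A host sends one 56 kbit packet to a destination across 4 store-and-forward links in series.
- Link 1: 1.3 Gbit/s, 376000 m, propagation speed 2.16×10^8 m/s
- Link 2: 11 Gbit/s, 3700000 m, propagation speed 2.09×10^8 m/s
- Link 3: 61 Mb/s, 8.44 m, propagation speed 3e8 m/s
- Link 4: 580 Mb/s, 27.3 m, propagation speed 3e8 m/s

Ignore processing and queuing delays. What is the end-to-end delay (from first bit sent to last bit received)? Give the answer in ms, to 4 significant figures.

20.51 ms

L = 56000 bits.
Transmission delays (L/R per hop): 0.0430769, 0.00509091, 0.918033, 0.0965517 ms; sum = 1.06275 ms.
Propagation delays (d/s per hop): 1.74074, 17.7033, 2.81333e-05, 9.1e-05 ms; sum = 19.4442 ms.
End-to-end = 20.51 ms.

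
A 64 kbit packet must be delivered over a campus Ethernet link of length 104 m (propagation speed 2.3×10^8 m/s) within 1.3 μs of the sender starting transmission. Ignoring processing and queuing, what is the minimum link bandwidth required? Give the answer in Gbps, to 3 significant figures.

Propagation delay = 104 / 2.3e+08 = 0.452174 μs.
Transmission budget = 1.3 − 0.452174 = 0.847826 μs.
R ≥ L / t_tx = 64000 bits / 8.47826e-07 s = 75.5 Gbps.

75.5 Gbps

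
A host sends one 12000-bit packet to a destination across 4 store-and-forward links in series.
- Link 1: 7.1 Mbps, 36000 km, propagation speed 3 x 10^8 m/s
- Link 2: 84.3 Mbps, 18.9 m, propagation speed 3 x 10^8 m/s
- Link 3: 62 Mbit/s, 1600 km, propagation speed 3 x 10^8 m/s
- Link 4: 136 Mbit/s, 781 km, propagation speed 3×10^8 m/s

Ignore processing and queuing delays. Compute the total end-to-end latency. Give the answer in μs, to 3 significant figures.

130000 μs

Transmission delays (L/R per hop): 1690.14, 142.349, 193.548, 88.2353 μs; sum = 2114.27 μs.
Propagation delays (d/s per hop): 120000, 0.063, 5333.33, 2603.33 μs; sum = 127937 μs.
End-to-end = 130000 μs.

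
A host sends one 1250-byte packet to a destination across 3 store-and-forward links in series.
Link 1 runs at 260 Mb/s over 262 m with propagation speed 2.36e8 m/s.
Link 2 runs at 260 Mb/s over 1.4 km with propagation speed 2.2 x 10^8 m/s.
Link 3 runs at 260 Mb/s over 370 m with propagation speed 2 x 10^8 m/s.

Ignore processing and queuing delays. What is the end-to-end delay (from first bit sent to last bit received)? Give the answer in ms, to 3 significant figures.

L = 1250 × 8 = 10000 bits.
Transmission delay per hop = L/R = 10000/260000000 = 0.0384615 ms; 3 hops → 0.115385 ms.
Propagation delays (d/s per hop): 0.00111017, 0.00636364, 0.00185 ms; sum = 0.00932381 ms.
End-to-end = 0.125 ms.

0.125 ms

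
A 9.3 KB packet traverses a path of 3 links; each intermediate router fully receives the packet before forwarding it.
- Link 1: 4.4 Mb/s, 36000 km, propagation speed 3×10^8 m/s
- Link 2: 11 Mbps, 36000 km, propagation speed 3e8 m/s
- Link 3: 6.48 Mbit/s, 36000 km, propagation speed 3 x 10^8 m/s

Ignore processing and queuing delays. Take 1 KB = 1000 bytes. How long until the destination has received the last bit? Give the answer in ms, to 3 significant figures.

395 ms

L = 74400 bits.
Transmission delays (L/R per hop): 16.9091, 6.76364, 11.4815 ms; sum = 35.1542 ms.
Propagation delays (d/s per hop): 120, 120, 120 ms; sum = 360 ms.
End-to-end = 395 ms.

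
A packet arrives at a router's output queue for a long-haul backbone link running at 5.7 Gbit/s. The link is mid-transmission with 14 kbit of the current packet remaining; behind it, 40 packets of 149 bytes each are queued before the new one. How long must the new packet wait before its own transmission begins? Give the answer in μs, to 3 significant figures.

Each queued packet: L/R = 1192/5700000000 = 0.209123 μs.
40 queued → 8.36491 μs.
Plus remaining 14000 bits of current packet: 2.45614 μs.
Queuing delay = 10.8 μs.

10.8 μs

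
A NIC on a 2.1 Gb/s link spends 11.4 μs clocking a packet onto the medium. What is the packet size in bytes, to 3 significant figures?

L = R × t_tx = 2100000000 b/s × 1.14e-05 s = 23940 bits.
In bytes: 23940 / 8 = 2990 bytes.

2990 bytes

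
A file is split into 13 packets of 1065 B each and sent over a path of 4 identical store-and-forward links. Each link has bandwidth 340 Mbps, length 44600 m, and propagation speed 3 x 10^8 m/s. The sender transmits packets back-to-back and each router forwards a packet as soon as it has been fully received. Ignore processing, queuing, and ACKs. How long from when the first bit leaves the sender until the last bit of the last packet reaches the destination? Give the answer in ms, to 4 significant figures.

0.9956 ms

Per-hop transmission t_tx = L/R = 8520/340000000 = 0.0250588 ms.
Per-hop propagation t_prop = 44600/300000000 = 0.148667 ms.
Pipeline fill: first packet needs 4·t_tx to clear all hops; remaining 12 packets each add one t_tx.
Total = (4+13-1)·t_tx + 4·t_prop = 16·0.0250588 + 4·0.148667 = 0.9956 ms.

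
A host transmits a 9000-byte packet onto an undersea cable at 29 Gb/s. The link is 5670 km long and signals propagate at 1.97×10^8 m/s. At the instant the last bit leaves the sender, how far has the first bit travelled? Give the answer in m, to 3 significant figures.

t_tx = L/R = 72000/29000000000 = 2.48276e-06 s.
Distance = s × t_tx = 197000000 × 2.48276e-06 = 489 m.

489 m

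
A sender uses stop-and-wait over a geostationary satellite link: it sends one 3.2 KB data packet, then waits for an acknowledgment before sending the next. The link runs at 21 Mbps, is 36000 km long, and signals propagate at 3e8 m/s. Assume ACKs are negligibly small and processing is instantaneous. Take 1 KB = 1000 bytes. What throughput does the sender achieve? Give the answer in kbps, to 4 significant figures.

106.1 kbps

t_tx = L/R = 25600/21000000 = 0.00121905 s.
t_prop = 36000000/300000000 = 0.12 s; RTT = 0.24 s.
Cycle = t_tx + RTT = 0.241219 s.
Throughput = L / cycle = 25600 / 0.241219 = 106.1 kbps.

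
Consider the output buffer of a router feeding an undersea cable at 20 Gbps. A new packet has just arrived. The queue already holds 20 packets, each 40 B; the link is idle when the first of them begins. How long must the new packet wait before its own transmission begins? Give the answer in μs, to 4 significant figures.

0.3200 μs

Each queued packet: L/R = 320/20000000000 = 0.016 μs.
20 queued → 0.32 μs.
Queuing delay = 0.3200 μs.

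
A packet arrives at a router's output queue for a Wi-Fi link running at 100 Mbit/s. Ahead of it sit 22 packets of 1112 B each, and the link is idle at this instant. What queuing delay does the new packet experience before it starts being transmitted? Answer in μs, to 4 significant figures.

Each queued packet: L/R = 8896/100000000 = 88.96 μs.
22 queued → 1957.12 μs.
Queuing delay = 1957 μs.

1957 μs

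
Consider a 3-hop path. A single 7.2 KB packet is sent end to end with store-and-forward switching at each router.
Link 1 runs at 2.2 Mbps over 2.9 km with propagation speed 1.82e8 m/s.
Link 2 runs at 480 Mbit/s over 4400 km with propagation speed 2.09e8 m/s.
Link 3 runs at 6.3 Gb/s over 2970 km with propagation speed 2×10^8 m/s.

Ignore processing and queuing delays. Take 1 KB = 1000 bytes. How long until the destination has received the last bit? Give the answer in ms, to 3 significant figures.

L = 57600 bits.
Transmission delays (L/R per hop): 26.1818, 0.12, 0.00914286 ms; sum = 26.311 ms.
Propagation delays (d/s per hop): 0.0159341, 21.0526, 14.85 ms; sum = 35.9186 ms.
End-to-end = 62.2 ms.

62.2 ms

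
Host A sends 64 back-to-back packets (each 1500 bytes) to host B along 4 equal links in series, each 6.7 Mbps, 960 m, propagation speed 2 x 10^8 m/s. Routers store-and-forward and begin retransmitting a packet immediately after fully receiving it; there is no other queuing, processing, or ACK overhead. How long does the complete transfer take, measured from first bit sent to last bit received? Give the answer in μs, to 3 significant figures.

Per-hop transmission t_tx = L/R = 12000/6700000 = 1791.04 μs.
Per-hop propagation t_prop = 960/200000000 = 4.8 μs.
Pipeline fill: first packet needs 4·t_tx to clear all hops; remaining 63 packets each add one t_tx.
Total = (4+64-1)·t_tx + 4·t_prop = 67·1791.04 + 4·4.8 = 120000 μs.

120000 μs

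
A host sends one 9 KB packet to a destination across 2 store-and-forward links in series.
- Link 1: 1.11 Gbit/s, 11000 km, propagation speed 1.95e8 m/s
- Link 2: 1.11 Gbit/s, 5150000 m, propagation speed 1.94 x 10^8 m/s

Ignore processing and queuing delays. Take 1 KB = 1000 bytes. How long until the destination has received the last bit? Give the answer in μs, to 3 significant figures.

L = 72000 bits.
Transmission delay per hop = L/R = 72000/1110000000 = 64.8649 μs; 2 hops → 129.73 μs.
Propagation delays (d/s per hop): 56410.3, 26546.4 μs; sum = 82956.6 μs.
End-to-end = 83100 μs.

83100 μs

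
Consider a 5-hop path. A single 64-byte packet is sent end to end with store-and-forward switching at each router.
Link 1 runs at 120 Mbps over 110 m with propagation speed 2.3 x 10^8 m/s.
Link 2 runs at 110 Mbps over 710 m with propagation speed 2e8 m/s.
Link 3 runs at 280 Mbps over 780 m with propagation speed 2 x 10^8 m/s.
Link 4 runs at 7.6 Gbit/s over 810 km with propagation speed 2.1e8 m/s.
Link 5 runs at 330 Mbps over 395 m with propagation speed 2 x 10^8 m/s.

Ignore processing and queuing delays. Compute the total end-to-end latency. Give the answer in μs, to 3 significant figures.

3880 μs

L = 64 × 8 = 512 bits.
Transmission delays (L/R per hop): 4.26667, 4.65455, 1.82857, 0.0673684, 1.55152 μs; sum = 12.3687 μs.
Propagation delays (d/s per hop): 0.478261, 3.55, 3.9, 3857.14, 1.975 μs; sum = 3867.05 μs.
End-to-end = 3880 μs.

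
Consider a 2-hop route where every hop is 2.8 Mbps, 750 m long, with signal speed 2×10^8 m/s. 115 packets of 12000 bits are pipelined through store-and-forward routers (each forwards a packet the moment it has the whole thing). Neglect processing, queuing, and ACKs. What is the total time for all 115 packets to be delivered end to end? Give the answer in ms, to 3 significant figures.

Per-hop transmission t_tx = L/R = 12000/2800000 = 4.28571 ms.
Per-hop propagation t_prop = 750/200000000 = 0.00375 ms.
Pipeline fill: first packet needs 2·t_tx to clear all hops; remaining 114 packets each add one t_tx.
Total = (2+115-1)·t_tx + 2·t_prop = 116·4.28571 + 2·0.00375 = 497 ms.

497 ms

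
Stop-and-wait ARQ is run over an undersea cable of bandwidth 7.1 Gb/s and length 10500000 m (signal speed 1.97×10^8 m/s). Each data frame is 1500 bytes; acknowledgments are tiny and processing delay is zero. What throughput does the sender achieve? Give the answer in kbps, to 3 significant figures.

113 kbps

t_tx = L/R = 12000/7100000000 = 1.69014e-06 s.
t_prop = 10500000/197000000 = 0.0532995 s; RTT = 0.106599 s.
Cycle = t_tx + RTT = 0.106601 s.
Throughput = L / cycle = 12000 / 0.106601 = 113 kbps.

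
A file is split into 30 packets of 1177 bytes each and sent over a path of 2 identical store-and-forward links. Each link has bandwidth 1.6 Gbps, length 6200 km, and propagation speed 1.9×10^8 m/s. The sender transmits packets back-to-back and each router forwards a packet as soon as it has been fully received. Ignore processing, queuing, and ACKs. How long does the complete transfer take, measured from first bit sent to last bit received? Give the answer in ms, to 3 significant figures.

Per-hop transmission t_tx = L/R = 9416/1600000000 = 0.005885 ms.
Per-hop propagation t_prop = 6200000/190000000 = 32.6316 ms.
Pipeline fill: first packet needs 2·t_tx to clear all hops; remaining 29 packets each add one t_tx.
Total = (2+30-1)·t_tx + 2·t_prop = 31·0.005885 + 2·32.6316 = 65.4 ms.

65.4 ms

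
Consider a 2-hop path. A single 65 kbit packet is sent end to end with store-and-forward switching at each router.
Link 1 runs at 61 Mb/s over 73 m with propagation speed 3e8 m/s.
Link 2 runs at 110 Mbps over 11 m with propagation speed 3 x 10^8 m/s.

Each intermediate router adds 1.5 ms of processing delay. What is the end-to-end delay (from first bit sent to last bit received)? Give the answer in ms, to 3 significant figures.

L = 65000 bits.
Transmission delays (L/R per hop): 1.06557, 0.590909 ms; sum = 1.65648 ms.
Propagation delays (d/s per hop): 0.000243333, 3.66667e-05 ms; sum = 0.00028 ms.
Processing at 1 router(s): 1 × 1.5 ms = 1.5 ms.
End-to-end = 3.16 ms.

3.16 ms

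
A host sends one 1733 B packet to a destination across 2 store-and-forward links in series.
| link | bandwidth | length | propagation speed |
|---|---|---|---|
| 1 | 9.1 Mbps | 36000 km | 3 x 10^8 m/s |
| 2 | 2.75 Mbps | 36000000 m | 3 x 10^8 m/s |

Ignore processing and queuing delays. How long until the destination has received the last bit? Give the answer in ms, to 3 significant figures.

247 ms

L = 1733 × 8 = 13864 bits.
Transmission delays (L/R per hop): 1.52352, 5.04145 ms; sum = 6.56497 ms.
Propagation delays (d/s per hop): 120, 120 ms; sum = 240 ms.
End-to-end = 247 ms.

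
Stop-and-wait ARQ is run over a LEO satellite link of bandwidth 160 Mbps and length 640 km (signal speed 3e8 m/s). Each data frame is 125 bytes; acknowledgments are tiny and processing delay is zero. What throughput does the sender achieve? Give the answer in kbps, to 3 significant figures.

234 kbps

t_tx = L/R = 1000/160000000 = 6.25e-06 s.
t_prop = 640000/300000000 = 0.00213333 s; RTT = 0.00426667 s.
Cycle = t_tx + RTT = 0.00427292 s.
Throughput = L / cycle = 1000 / 0.00427292 = 234 kbps.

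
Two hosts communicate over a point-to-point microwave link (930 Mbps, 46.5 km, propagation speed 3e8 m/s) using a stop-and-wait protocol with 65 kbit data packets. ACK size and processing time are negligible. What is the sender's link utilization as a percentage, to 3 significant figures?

18.4 %

t_tx = L/R = 65000/930000000 = 6.98925e-05 s.
t_prop = 46500/300000000 = 0.000155 s; RTT = 0.00031 s.
Cycle = t_tx + RTT = 0.000379892 s.
Utilization = t_tx / cycle = 6.98925e-05/0.000379892 = 18.4 %.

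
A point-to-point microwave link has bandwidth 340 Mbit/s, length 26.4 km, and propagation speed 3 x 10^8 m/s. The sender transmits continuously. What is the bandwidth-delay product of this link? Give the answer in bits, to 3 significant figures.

Propagation delay = 26400 / 300000000 = 8.8e-05 s.
BDP = R × t_prop = 340000000 × 8.8e-05 = 29920 bits.

29900 bits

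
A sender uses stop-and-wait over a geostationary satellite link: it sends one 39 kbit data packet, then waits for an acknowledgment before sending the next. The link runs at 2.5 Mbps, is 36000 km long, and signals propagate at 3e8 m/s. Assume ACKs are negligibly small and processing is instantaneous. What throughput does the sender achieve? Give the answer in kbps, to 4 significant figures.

152.6 kbps

t_tx = L/R = 39000/2500000 = 0.0156 s.
t_prop = 36000000/300000000 = 0.12 s; RTT = 0.24 s.
Cycle = t_tx + RTT = 0.2556 s.
Throughput = L / cycle = 39000 / 0.2556 = 152.6 kbps.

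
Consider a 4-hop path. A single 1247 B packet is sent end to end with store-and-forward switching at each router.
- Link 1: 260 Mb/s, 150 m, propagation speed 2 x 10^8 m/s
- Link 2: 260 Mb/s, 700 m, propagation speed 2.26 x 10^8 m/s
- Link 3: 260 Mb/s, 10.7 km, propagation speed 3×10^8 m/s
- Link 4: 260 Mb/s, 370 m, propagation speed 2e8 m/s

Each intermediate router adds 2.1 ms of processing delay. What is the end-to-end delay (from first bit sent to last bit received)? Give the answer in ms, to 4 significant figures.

L = 1247 × 8 = 9976 bits.
Transmission delay per hop = L/R = 9976/260000000 = 0.0383692 ms; 4 hops → 0.153477 ms.
Propagation delays (d/s per hop): 0.00075, 0.00309735, 0.0356667, 0.00185 ms; sum = 0.041364 ms.
Processing at 3 router(s): 3 × 2.1 ms = 6.3 ms.
End-to-end = 6.495 ms.

6.495 ms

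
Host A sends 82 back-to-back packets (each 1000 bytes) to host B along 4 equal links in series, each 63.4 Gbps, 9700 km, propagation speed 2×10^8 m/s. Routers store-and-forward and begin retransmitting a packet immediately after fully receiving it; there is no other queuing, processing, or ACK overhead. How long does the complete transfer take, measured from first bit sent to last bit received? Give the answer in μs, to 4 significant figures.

Per-hop transmission t_tx = L/R = 8000/63400000000 = 0.126183 μs.
Per-hop propagation t_prop = 9700000/200000000 = 48500 μs.
Pipeline fill: first packet needs 4·t_tx to clear all hops; remaining 81 packets each add one t_tx.
Total = (4+82-1)·t_tx + 4·t_prop = 85·0.126183 + 4·48500 = 194000 μs.

194000 μs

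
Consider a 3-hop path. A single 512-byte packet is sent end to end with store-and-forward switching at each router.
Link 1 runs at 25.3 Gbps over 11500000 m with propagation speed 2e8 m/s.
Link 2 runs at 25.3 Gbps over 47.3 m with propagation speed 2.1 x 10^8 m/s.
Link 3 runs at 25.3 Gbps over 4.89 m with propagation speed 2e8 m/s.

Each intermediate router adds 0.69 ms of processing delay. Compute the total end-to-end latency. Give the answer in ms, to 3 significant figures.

L = 512 × 8 = 4096 bits.
Transmission delay per hop = L/R = 4096/25300000000 = 0.000161897 ms; 3 hops → 0.000485692 ms.
Propagation delays (d/s per hop): 57.5, 0.000225238, 2.445e-05 ms; sum = 57.5002 ms.
Processing at 2 router(s): 2 × 0.69 ms = 1.38 ms.
End-to-end = 58.9 ms.

58.9 ms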